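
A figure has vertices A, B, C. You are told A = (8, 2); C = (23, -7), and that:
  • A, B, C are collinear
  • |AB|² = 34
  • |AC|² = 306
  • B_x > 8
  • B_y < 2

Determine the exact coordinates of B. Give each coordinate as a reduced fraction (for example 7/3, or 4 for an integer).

1. B_x = 13  [[A, B, C are collinear ⇒ -9x-15y+102=0] ∩ [|B−(8, 2)|²=34]]
2. B_y = -1  [[A, B, C are collinear ⇒ -9x-15y+102=0] ∩ [|B−(8, 2)|²=34]]
   so B = (13, -1)

B = (13, -1)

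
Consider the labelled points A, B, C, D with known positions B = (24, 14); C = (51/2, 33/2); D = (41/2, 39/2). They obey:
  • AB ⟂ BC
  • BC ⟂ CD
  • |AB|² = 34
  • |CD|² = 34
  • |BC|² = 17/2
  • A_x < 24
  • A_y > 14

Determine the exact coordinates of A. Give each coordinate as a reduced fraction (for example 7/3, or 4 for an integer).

A = (19, 17)

1. A_x = 19  [[AB ⟂ BC ⇒ -3/2x-5/2y+71=0] ∩ [|A−(24, 14)|²=34]]
2. A_y = 17  [[AB ⟂ BC ⇒ -3/2x-5/2y+71=0] ∩ [|A−(24, 14)|²=34]]
   so A = (19, 17)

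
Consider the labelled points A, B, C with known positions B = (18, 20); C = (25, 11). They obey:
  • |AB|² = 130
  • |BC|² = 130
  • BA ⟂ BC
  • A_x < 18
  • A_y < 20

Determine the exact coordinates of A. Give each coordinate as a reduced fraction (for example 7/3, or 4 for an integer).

A = (9, 13)

1. A_x = 9  [[BA ⟂ BC ⇒ 7x-9y+54=0] ∩ [|A−(18, 20)|²=130]]
2. A_y = 13  [[BA ⟂ BC ⇒ 7x-9y+54=0] ∩ [|A−(18, 20)|²=130]]
   so A = (9, 13)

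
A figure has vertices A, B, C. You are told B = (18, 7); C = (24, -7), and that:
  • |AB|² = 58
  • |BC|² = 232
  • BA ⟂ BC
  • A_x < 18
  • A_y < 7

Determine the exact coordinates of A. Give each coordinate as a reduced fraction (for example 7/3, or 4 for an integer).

1. A_x = 11  [[BA ⟂ BC ⇒ 6x-14y-10=0] ∩ [|A−(18, 7)|²=58]]
2. A_y = 4  [[BA ⟂ BC ⇒ 6x-14y-10=0] ∩ [|A−(18, 7)|²=58]]
   so A = (11, 4)

A = (11, 4)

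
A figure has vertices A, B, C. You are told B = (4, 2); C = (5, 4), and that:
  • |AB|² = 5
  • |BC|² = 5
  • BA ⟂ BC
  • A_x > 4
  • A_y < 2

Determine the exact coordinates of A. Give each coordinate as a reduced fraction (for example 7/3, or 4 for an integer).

1. A_x = 6  [[BA ⟂ BC ⇒ 1x+2y-8=0] ∩ [|A−(4, 2)|²=5]]
2. A_y = 1  [[BA ⟂ BC ⇒ 1x+2y-8=0] ∩ [|A−(4, 2)|²=5]]
   so A = (6, 1)

A = (6, 1)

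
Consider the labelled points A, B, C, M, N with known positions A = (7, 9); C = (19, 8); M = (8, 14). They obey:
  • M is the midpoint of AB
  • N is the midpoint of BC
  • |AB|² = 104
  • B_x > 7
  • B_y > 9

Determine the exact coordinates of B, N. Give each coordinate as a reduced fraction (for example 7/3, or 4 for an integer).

1. B_x = 9  [B = 2·M−A = 2·(8, 14)−(7, 9)]
2. B_y = 19  [B = 2·M−A = 2·(8, 14)−(7, 9)]
   so B = (9, 19)
3. N_x = 14  [2·N = B+C = (9, 19)+(19, 8)]
4. N_y = 27/2  [2·N = B+C = (9, 19)+(19, 8)]
   so N = (14, 27/2)

B = (9, 19)
N = (14, 27/2)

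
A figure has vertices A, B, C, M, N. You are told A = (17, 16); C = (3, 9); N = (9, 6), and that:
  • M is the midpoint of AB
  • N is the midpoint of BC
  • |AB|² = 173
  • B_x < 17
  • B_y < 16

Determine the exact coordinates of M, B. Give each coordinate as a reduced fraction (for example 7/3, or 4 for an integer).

1. B_x = 15  [B = 2·N−C = 2·(9, 6)−(3, 9)]
2. B_y = 3  [B = 2·N−C = 2·(9, 6)−(3, 9)]
   so B = (15, 3)
3. M_x = 16  [2·M = A+B = (17, 16)+(15, 3)]
4. M_y = 19/2  [2·M = A+B = (17, 16)+(15, 3)]
   so M = (16, 19/2)

M = (16, 19/2)
B = (15, 3)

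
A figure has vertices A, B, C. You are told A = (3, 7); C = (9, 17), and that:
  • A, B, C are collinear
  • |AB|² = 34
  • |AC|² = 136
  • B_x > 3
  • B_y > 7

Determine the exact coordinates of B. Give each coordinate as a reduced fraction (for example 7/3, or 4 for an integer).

B = (6, 12)

1. B_x = 6  [[A, B, C are collinear ⇒ 10x-6y+12=0] ∩ [|B−(3, 7)|²=34]]
2. B_y = 12  [[A, B, C are collinear ⇒ 10x-6y+12=0] ∩ [|B−(3, 7)|²=34]]
   so B = (6, 12)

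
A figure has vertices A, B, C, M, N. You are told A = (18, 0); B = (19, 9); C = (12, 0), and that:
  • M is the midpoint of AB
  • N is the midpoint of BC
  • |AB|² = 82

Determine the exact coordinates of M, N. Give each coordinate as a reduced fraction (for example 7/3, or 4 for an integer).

M = (37/2, 9/2)
N = (31/2, 9/2)

1. M_x = 37/2  [2·M = A+B = (18, 0)+(19, 9)]
2. M_y = 9/2  [2·M = A+B = (18, 0)+(19, 9)]
   so M = (37/2, 9/2)
3. N_x = 31/2  [2·N = B+C = (19, 9)+(12, 0)]
4. N_y = 9/2  [2·N = B+C = (19, 9)+(12, 0)]
   so N = (31/2, 9/2)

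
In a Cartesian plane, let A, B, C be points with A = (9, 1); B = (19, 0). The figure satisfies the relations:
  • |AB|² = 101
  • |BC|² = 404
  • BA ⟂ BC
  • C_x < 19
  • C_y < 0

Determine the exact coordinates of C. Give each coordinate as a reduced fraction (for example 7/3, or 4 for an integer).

1. C_x = 17  [[BA ⟂ BC ⇒ -10x+1y+190=0] ∩ [|C−(19, 0)|²=404]]
2. C_y = -20  [[BA ⟂ BC ⇒ -10x+1y+190=0] ∩ [|C−(19, 0)|²=404]]
   so C = (17, -20)

C = (17, -20)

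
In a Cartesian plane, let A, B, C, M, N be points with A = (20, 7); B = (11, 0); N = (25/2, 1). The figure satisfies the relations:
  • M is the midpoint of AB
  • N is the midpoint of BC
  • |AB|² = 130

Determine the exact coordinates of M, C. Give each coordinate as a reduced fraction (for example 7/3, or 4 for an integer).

1. M_x = 31/2  [2·M = A+B = (20, 7)+(11, 0)]
2. M_y = 7/2  [2·M = A+B = (20, 7)+(11, 0)]
   so M = (31/2, 7/2)
3. C_x = 14  [C = 2·N−B = 2·(25/2, 1)−(11, 0)]
4. C_y = 2  [C = 2·N−B = 2·(25/2, 1)−(11, 0)]
   so C = (14, 2)

M = (31/2, 7/2)
C = (14, 2)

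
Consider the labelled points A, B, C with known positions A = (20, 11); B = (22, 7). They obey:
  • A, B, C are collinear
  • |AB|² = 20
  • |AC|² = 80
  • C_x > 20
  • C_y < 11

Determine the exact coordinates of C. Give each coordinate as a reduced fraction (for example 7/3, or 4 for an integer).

1. C_x = 24  [[A, B, C are collinear ⇒ 4x+2y-102=0] ∩ [|C−(20, 11)|²=80]]
2. C_y = 3  [[A, B, C are collinear ⇒ 4x+2y-102=0] ∩ [|C−(20, 11)|²=80]]
   so C = (24, 3)

C = (24, 3)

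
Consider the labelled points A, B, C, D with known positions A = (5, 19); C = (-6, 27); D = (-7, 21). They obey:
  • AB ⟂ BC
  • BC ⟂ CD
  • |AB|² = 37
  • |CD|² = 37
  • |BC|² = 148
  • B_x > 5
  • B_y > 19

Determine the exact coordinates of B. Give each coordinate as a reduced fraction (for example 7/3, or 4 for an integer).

1. B_x = 6  [[BC ⟂ CD ⇒ 1x+6y-156=0] ∩ [|B−(5, 19)|²=37]]
2. B_y = 25  [[BC ⟂ CD ⇒ 1x+6y-156=0] ∩ [|B−(5, 19)|²=37]]
   so B = (6, 25)

B = (6, 25)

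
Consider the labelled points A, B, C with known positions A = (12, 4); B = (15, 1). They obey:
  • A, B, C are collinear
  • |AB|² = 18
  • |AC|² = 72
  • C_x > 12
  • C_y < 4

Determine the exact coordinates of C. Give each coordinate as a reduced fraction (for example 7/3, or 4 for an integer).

1. C_x = 18  [[A, B, C are collinear ⇒ 3x+3y-48=0] ∩ [|C−(12, 4)|²=72]]
2. C_y = -2  [[A, B, C are collinear ⇒ 3x+3y-48=0] ∩ [|C−(12, 4)|²=72]]
   so C = (18, -2)

C = (18, -2)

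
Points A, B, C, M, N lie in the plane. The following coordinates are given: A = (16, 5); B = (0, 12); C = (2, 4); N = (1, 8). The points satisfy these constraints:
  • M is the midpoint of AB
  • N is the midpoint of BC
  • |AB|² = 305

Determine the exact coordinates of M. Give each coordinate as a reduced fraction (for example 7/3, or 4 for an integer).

M = (8, 17/2)

1. M_x = 8  [2·M = A+B = (16, 5)+(0, 12)]
2. M_y = 17/2  [2·M = A+B = (16, 5)+(0, 12)]
   so M = (8, 17/2)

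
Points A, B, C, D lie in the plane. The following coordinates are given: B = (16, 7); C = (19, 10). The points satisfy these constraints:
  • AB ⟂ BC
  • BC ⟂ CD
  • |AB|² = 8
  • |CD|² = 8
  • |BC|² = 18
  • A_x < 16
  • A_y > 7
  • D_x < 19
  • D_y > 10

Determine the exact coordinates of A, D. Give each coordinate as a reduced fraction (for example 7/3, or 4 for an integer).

1. A_x = 14  [[AB ⟂ BC ⇒ -3x-3y+69=0] ∩ [|A−(16, 7)|²=8]]
2. A_y = 9  [[AB ⟂ BC ⇒ -3x-3y+69=0] ∩ [|A−(16, 7)|²=8]]
   so A = (14, 9)
3. D_x = 17  [[BC ⟂ CD ⇒ 3x+3y-87=0] ∩ [|D−(19, 10)|²=8]]
4. D_y = 12  [[BC ⟂ CD ⇒ 3x+3y-87=0] ∩ [|D−(19, 10)|²=8]]
   so D = (17, 12)

A = (14, 9)
D = (17, 12)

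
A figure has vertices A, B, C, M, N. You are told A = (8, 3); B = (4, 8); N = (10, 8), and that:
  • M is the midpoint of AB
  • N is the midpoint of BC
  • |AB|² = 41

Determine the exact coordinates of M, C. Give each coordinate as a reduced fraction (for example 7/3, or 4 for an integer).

M = (6, 11/2)
C = (16, 8)

1. M_x = 6  [2·M = A+B = (8, 3)+(4, 8)]
2. M_y = 11/2  [2·M = A+B = (8, 3)+(4, 8)]
   so M = (6, 11/2)
3. C_x = 16  [C = 2·N−B = 2·(10, 8)−(4, 8)]
4. C_y = 8  [C = 2·N−B = 2·(10, 8)−(4, 8)]
   so C = (16, 8)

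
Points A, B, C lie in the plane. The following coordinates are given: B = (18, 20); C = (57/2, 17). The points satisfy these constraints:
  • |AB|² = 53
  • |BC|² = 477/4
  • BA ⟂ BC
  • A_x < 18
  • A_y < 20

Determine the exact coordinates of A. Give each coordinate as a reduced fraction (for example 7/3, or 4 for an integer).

A = (16, 13)

1. A_x = 16  [[BA ⟂ BC ⇒ 21/2x-3y-129=0] ∩ [|A−(18, 20)|²=53]]
2. A_y = 13  [[BA ⟂ BC ⇒ 21/2x-3y-129=0] ∩ [|A−(18, 20)|²=53]]
   so A = (16, 13)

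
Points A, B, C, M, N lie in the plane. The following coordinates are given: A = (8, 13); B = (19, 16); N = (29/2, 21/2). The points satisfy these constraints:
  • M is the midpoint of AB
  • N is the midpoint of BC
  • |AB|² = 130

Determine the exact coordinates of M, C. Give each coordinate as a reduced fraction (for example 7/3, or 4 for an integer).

M = (27/2, 29/2)
C = (10, 5)

1. M_x = 27/2  [2·M = A+B = (8, 13)+(19, 16)]
2. M_y = 29/2  [2·M = A+B = (8, 13)+(19, 16)]
   so M = (27/2, 29/2)
3. C_x = 10  [C = 2·N−B = 2·(29/2, 21/2)−(19, 16)]
4. C_y = 5  [C = 2·N−B = 2·(29/2, 21/2)−(19, 16)]
   so C = (10, 5)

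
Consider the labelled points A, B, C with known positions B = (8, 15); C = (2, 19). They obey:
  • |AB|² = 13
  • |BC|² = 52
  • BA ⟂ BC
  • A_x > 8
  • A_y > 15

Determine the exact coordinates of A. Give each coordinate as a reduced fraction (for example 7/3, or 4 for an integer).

A = (10, 18)

1. A_x = 10  [[BA ⟂ BC ⇒ -6x+4y-12=0] ∩ [|A−(8, 15)|²=13]]
2. A_y = 18  [[BA ⟂ BC ⇒ -6x+4y-12=0] ∩ [|A−(8, 15)|²=13]]
   so A = (10, 18)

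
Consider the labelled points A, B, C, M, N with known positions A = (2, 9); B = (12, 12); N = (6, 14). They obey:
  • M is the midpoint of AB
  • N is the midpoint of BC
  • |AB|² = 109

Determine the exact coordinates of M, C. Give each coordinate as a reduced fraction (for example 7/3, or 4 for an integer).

M = (7, 21/2)
C = (0, 16)

1. M_x = 7  [2·M = A+B = (2, 9)+(12, 12)]
2. M_y = 21/2  [2·M = A+B = (2, 9)+(12, 12)]
   so M = (7, 21/2)
3. C_x = 0  [C = 2·N−B = 2·(6, 14)−(12, 12)]
4. C_y = 16  [C = 2·N−B = 2·(6, 14)−(12, 12)]
   so C = (0, 16)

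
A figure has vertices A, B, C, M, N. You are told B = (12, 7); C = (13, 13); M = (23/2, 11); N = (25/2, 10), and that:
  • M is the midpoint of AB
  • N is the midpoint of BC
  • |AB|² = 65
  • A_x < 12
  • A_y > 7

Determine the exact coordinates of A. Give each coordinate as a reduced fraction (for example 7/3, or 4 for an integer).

1. A_x = 11  [A = 2·M−B = 2·(23/2, 11)−(12, 7)]
2. A_y = 15  [A = 2·M−B = 2·(23/2, 11)−(12, 7)]
   so A = (11, 15)

A = (11, 15)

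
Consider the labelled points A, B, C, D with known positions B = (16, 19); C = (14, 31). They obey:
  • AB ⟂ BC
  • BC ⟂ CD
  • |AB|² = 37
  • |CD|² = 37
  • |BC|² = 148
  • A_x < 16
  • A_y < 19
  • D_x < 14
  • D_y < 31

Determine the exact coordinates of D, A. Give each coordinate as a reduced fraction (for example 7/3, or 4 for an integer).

D = (8, 30)
A = (10, 18)

1. D_x = 8  [[BC ⟂ CD ⇒ -2x+12y-344=0] ∩ [|D−(14, 31)|²=37]]
2. D_y = 30  [[BC ⟂ CD ⇒ -2x+12y-344=0] ∩ [|D−(14, 31)|²=37]]
   so D = (8, 30)
3. A_x = 10  [[AB ⟂ BC ⇒ 2x-12y+196=0] ∩ [|A−(16, 19)|²=37]]
4. A_y = 18  [[AB ⟂ BC ⇒ 2x-12y+196=0] ∩ [|A−(16, 19)|²=37]]
   so A = (10, 18)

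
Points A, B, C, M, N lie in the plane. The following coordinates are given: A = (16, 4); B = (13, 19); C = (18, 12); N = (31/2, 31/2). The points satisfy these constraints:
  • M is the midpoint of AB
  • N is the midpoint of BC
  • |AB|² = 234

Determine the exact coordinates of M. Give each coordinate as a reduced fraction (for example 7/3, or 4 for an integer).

M = (29/2, 23/2)

1. M_x = 29/2  [2·M = A+B = (16, 4)+(13, 19)]
2. M_y = 23/2  [2·M = A+B = (16, 4)+(13, 19)]
   so M = (29/2, 23/2)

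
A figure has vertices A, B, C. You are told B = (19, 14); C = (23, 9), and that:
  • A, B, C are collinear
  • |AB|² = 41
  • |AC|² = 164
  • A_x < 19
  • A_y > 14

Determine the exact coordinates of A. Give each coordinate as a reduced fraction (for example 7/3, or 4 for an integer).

1. A_x = 15  [[A, B, C are collinear ⇒ 5x+4y-151=0] ∩ [|A−(19, 14)|²=41]]
2. A_y = 19  [[A, B, C are collinear ⇒ 5x+4y-151=0] ∩ [|A−(19, 14)|²=41]]
   so A = (15, 19)

A = (15, 19)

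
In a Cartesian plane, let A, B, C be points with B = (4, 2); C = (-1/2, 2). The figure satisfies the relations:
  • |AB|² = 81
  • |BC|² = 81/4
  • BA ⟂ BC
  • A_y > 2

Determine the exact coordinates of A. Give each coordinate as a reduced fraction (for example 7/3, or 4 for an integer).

A = (4, 11)

1. A_x = 4  [[BA ⟂ BC ⇒ -9/2x+18=0] ∩ [|A−(4, 2)|²=81]]
2. A_y = 11  [[BA ⟂ BC ⇒ -9/2x+18=0] ∩ [|A−(4, 2)|²=81]]
   so A = (4, 11)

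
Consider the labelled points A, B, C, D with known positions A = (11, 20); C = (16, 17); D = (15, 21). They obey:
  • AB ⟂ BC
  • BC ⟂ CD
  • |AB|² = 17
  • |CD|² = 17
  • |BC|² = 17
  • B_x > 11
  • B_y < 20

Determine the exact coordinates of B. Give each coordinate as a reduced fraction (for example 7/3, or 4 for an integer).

B = (12, 16)

1. B_x = 12  [[BC ⟂ CD ⇒ 1x-4y+52=0] ∩ [|B−(11, 20)|²=17]]
2. B_y = 16  [[BC ⟂ CD ⇒ 1x-4y+52=0] ∩ [|B−(11, 20)|²=17]]
   so B = (12, 16)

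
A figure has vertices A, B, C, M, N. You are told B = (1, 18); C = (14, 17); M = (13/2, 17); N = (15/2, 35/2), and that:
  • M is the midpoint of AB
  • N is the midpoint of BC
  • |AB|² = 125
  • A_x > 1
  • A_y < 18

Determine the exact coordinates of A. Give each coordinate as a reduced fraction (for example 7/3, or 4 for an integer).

1. A_x = 12  [A = 2·M−B = 2·(13/2, 17)−(1, 18)]
2. A_y = 16  [A = 2·M−B = 2·(13/2, 17)−(1, 18)]
   so A = (12, 16)

A = (12, 16)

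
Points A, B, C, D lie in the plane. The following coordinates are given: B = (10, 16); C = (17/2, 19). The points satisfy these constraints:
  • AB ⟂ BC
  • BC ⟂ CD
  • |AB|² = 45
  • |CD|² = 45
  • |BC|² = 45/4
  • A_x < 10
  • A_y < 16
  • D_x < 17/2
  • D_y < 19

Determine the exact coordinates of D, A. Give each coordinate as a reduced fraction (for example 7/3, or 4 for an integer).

1. D_x = 5/2  [[BC ⟂ CD ⇒ -3/2x+3y-177/4=0] ∩ [|D−(17/2, 19)|²=45]]
2. D_y = 16  [[BC ⟂ CD ⇒ -3/2x+3y-177/4=0] ∩ [|D−(17/2, 19)|²=45]]
   so D = (5/2, 16)
3. A_x = 4  [[AB ⟂ BC ⇒ 3/2x-3y+33=0] ∩ [|A−(10, 16)|²=45]]
4. A_y = 13  [[AB ⟂ BC ⇒ 3/2x-3y+33=0] ∩ [|A−(10, 16)|²=45]]
   so A = (4, 13)

D = (5/2, 16)
A = (4, 13)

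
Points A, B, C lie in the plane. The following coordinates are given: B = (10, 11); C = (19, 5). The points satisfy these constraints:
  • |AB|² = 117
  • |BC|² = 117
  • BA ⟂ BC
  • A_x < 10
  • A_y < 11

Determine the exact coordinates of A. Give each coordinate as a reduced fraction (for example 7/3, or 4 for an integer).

A = (4, 2)

1. A_x = 4  [[BA ⟂ BC ⇒ 9x-6y-24=0] ∩ [|A−(10, 11)|²=117]]
2. A_y = 2  [[BA ⟂ BC ⇒ 9x-6y-24=0] ∩ [|A−(10, 11)|²=117]]
   so A = (4, 2)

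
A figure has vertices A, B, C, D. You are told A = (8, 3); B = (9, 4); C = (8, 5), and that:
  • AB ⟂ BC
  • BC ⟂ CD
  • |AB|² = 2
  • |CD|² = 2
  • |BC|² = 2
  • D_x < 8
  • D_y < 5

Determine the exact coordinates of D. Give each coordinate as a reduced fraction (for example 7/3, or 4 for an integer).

1. D_x = 7  [[BC ⟂ CD ⇒ -1x+1y+3=0] ∩ [|D−(8, 5)|²=2]]
2. D_y = 4  [[BC ⟂ CD ⇒ -1x+1y+3=0] ∩ [|D−(8, 5)|²=2]]
   so D = (7, 4)

D = (7, 4)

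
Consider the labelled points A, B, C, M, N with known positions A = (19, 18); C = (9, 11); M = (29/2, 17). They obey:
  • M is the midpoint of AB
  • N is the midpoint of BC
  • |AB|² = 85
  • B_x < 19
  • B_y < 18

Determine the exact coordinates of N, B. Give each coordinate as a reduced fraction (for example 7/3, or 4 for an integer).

N = (19/2, 27/2)
B = (10, 16)

1. B_x = 10  [B = 2·M−A = 2·(29/2, 17)−(19, 18)]
2. B_y = 16  [B = 2·M−A = 2·(29/2, 17)−(19, 18)]
   so B = (10, 16)
3. N_x = 19/2  [2·N = B+C = (10, 16)+(9, 11)]
4. N_y = 27/2  [2·N = B+C = (10, 16)+(9, 11)]
   so N = (19/2, 27/2)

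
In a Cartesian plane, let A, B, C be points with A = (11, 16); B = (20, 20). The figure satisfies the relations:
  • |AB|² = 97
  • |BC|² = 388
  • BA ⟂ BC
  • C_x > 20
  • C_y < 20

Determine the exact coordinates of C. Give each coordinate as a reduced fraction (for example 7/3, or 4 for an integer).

C = (28, 2)

1. C_x = 28  [[BA ⟂ BC ⇒ -9x-4y+260=0] ∩ [|C−(20, 20)|²=388]]
2. C_y = 2  [[BA ⟂ BC ⇒ -9x-4y+260=0] ∩ [|C−(20, 20)|²=388]]
   so C = (28, 2)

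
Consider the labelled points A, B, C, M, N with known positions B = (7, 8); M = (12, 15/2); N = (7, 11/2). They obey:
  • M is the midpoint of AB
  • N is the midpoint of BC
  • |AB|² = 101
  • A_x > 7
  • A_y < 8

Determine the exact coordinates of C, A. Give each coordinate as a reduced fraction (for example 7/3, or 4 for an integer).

C = (7, 3)
A = (17, 7)

1. A_x = 17  [A = 2·M−B = 2·(12, 15/2)−(7, 8)]
2. A_y = 7  [A = 2·M−B = 2·(12, 15/2)−(7, 8)]
   so A = (17, 7)
3. C_x = 7  [C = 2·N−B = 2·(7, 11/2)−(7, 8)]
4. C_y = 3  [C = 2·N−B = 2·(7, 11/2)−(7, 8)]
   so C = (7, 3)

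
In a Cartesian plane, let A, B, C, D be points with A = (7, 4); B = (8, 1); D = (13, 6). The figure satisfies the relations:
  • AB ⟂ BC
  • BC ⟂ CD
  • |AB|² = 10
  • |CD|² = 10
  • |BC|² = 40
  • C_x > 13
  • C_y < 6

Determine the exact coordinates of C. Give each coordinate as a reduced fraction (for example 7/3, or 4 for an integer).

1. C_x = 14  [[AB ⟂ BC ⇒ 1x-3y-5=0] ∩ [|C−(13, 6)|²=10]]
2. C_y = 3  [[AB ⟂ BC ⇒ 1x-3y-5=0] ∩ [|C−(13, 6)|²=10]]
   so C = (14, 3)

C = (14, 3)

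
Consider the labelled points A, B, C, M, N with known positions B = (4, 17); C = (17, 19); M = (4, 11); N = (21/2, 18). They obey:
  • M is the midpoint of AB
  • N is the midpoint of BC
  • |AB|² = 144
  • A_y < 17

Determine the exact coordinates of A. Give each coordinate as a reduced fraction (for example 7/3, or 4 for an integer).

A = (4, 5)

1. A_x = 4  [A = 2·M−B = 2·(4, 11)−(4, 17)]
2. A_y = 5  [A = 2·M−B = 2·(4, 11)−(4, 17)]
   so A = (4, 5)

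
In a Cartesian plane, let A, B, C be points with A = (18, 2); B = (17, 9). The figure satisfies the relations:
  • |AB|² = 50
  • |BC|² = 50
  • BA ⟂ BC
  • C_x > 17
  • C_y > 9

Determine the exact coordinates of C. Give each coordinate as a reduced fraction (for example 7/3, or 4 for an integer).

1. C_x = 24  [[BA ⟂ BC ⇒ 1x-7y+46=0] ∩ [|C−(17, 9)|²=50]]
2. C_y = 10  [[BA ⟂ BC ⇒ 1x-7y+46=0] ∩ [|C−(17, 9)|²=50]]
   so C = (24, 10)

C = (24, 10)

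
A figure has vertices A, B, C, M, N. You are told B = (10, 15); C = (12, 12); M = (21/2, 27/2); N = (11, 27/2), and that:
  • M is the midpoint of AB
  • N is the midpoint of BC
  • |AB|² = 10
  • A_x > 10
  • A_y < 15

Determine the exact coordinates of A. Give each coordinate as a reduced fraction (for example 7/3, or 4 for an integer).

1. A_x = 11  [A = 2·M−B = 2·(21/2, 27/2)−(10, 15)]
2. A_y = 12  [A = 2·M−B = 2·(21/2, 27/2)−(10, 15)]
   so A = (11, 12)

A = (11, 12)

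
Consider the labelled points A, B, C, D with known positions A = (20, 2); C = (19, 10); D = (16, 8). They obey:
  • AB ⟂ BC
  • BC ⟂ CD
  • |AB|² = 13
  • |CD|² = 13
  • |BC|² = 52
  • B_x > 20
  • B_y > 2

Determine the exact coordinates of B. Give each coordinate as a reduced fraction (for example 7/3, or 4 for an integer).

B = (23, 4)

1. B_x = 23  [[BC ⟂ CD ⇒ 3x+2y-77=0] ∩ [|B−(20, 2)|²=13]]
2. B_y = 4  [[BC ⟂ CD ⇒ 3x+2y-77=0] ∩ [|B−(20, 2)|²=13]]
   so B = (23, 4)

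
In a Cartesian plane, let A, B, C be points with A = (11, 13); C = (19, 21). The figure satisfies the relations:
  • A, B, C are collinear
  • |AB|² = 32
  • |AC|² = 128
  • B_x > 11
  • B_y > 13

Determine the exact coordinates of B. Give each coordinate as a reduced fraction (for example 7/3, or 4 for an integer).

B = (15, 17)

1. B_x = 15  [[A, B, C are collinear ⇒ 8x-8y+16=0] ∩ [|B−(11, 13)|²=32]]
2. B_y = 17  [[A, B, C are collinear ⇒ 8x-8y+16=0] ∩ [|B−(11, 13)|²=32]]
   so B = (15, 17)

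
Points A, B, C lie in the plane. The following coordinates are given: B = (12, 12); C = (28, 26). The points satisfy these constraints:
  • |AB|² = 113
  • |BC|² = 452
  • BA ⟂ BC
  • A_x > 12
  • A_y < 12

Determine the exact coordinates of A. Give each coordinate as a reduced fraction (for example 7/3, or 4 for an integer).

A = (19, 4)

1. A_x = 19  [[BA ⟂ BC ⇒ 16x+14y-360=0] ∩ [|A−(12, 12)|²=113]]
2. A_y = 4  [[BA ⟂ BC ⇒ 16x+14y-360=0] ∩ [|A−(12, 12)|²=113]]
   so A = (19, 4)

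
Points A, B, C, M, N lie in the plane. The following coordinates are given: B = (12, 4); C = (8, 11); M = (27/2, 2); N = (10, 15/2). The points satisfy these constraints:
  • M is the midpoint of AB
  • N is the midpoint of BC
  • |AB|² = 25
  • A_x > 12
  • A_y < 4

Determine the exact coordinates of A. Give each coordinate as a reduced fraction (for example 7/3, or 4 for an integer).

A = (15, 0)

1. A_x = 15  [A = 2·M−B = 2·(27/2, 2)−(12, 4)]
2. A_y = 0  [A = 2·M−B = 2·(27/2, 2)−(12, 4)]
   so A = (15, 0)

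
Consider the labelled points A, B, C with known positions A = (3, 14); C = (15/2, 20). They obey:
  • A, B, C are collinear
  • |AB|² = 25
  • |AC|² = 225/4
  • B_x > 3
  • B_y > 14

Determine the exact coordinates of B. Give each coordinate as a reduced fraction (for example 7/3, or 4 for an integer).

1. B_x = 6  [[A, B, C are collinear ⇒ 6x-9/2y+45=0] ∩ [|B−(3, 14)|²=25]]
2. B_y = 18  [[A, B, C are collinear ⇒ 6x-9/2y+45=0] ∩ [|B−(3, 14)|²=25]]
   so B = (6, 18)

B = (6, 18)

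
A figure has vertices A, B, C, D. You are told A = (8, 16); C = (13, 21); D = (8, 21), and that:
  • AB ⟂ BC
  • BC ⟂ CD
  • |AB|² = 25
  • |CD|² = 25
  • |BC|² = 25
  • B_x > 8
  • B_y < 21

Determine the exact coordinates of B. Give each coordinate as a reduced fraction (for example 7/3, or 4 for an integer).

1. B_x = 13  [[BC ⟂ CD ⇒ 5x-65=0] ∩ [|B−(8, 16)|²=25]]
2. B_y = 16  [[BC ⟂ CD ⇒ 5x-65=0] ∩ [|B−(8, 16)|²=25]]
   so B = (13, 16)

B = (13, 16)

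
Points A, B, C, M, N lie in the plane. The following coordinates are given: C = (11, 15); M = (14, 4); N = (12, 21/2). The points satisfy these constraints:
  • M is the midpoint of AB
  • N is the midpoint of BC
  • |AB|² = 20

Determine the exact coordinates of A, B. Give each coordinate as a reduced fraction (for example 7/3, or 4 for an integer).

A = (15, 2)
B = (13, 6)

1. B_x = 13  [B = 2·N−C = 2·(12, 21/2)−(11, 15)]
2. B_y = 6  [B = 2·N−C = 2·(12, 21/2)−(11, 15)]
   so B = (13, 6)
3. A_x = 15  [A = 2·M−B = 2·(14, 4)−(13, 6)]
4. A_y = 2  [A = 2·M−B = 2·(14, 4)−(13, 6)]
   so A = (15, 2)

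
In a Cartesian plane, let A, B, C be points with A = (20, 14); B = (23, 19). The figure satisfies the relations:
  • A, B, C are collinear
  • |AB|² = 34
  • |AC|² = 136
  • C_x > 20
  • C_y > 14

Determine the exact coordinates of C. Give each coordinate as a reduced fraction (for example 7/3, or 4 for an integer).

1. C_x = 26  [[A, B, C are collinear ⇒ -5x+3y+58=0] ∩ [|C−(20, 14)|²=136]]
2. C_y = 24  [[A, B, C are collinear ⇒ -5x+3y+58=0] ∩ [|C−(20, 14)|²=136]]
   so C = (26, 24)

C = (26, 24)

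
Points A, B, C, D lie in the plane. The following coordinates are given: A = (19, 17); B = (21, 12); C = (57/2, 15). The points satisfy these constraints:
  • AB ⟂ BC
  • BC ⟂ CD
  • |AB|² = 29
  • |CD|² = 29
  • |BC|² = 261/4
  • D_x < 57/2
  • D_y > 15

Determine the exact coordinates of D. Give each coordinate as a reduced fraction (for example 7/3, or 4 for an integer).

1. D_x = 53/2  [[BC ⟂ CD ⇒ 15/2x+3y-1035/4=0] ∩ [|D−(57/2, 15)|²=29]]
2. D_y = 20  [[BC ⟂ CD ⇒ 15/2x+3y-1035/4=0] ∩ [|D−(57/2, 15)|²=29]]
   so D = (53/2, 20)

D = (53/2, 20)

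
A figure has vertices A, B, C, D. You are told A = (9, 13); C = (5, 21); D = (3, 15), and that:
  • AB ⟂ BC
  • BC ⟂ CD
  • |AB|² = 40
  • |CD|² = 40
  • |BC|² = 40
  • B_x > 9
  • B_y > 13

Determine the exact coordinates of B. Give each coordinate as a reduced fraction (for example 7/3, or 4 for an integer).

B = (11, 19)

1. B_x = 11  [[BC ⟂ CD ⇒ 2x+6y-136=0] ∩ [|B−(9, 13)|²=40]]
2. B_y = 19  [[BC ⟂ CD ⇒ 2x+6y-136=0] ∩ [|B−(9, 13)|²=40]]
   so B = (11, 19)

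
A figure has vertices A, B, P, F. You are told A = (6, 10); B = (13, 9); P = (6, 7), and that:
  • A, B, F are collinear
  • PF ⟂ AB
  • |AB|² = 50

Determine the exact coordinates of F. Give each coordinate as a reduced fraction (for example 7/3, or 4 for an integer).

1. F_x = 321/50  [[A, B, F are collinear ⇒ 1x+7y-76=0] ∩ [PF ⟂ AB ⇒ 7x-1y-35=0]]
2. F_y = 497/50  [[A, B, F are collinear ⇒ 1x+7y-76=0] ∩ [PF ⟂ AB ⇒ 7x-1y-35=0]]
   so F = (321/50, 497/50)

F = (321/50, 497/50)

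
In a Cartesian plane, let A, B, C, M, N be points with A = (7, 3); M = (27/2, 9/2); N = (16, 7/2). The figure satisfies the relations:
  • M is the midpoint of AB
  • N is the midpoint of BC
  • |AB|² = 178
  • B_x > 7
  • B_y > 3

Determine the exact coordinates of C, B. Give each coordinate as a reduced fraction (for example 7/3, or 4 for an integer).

C = (12, 1)
B = (20, 6)

1. B_x = 20  [B = 2·M−A = 2·(27/2, 9/2)−(7, 3)]
2. B_y = 6  [B = 2·M−A = 2·(27/2, 9/2)−(7, 3)]
   so B = (20, 6)
3. C_x = 12  [C = 2·N−B = 2·(16, 7/2)−(20, 6)]
4. C_y = 1  [C = 2·N−B = 2·(16, 7/2)−(20, 6)]
   so C = (12, 1)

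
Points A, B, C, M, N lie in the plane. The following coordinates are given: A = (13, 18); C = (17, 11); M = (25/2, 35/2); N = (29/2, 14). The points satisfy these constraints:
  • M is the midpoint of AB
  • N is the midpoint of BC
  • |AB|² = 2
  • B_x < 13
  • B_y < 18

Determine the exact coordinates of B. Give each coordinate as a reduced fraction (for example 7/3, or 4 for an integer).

1. B_x = 12  [B = 2·M−A = 2·(25/2, 35/2)−(13, 18)]
2. B_y = 17  [B = 2·M−A = 2·(25/2, 35/2)−(13, 18)]
   so B = (12, 17)

B = (12, 17)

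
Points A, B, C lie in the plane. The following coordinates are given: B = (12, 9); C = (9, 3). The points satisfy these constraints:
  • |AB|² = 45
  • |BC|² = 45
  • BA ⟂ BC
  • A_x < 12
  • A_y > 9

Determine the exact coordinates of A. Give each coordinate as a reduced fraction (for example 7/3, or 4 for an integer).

1. A_x = 6  [[BA ⟂ BC ⇒ -3x-6y+90=0] ∩ [|A−(12, 9)|²=45]]
2. A_y = 12  [[BA ⟂ BC ⇒ -3x-6y+90=0] ∩ [|A−(12, 9)|²=45]]
   so A = (6, 12)

A = (6, 12)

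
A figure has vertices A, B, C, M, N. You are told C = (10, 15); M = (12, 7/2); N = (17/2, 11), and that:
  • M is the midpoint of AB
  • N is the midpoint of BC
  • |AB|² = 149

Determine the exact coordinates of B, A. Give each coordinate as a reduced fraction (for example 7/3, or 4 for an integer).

1. B_x = 7  [B = 2·N−C = 2·(17/2, 11)−(10, 15)]
2. B_y = 7  [B = 2·N−C = 2·(17/2, 11)−(10, 15)]
   so B = (7, 7)
3. A_x = 17  [A = 2·M−B = 2·(12, 7/2)−(7, 7)]
4. A_y = 0  [A = 2·M−B = 2·(12, 7/2)−(7, 7)]
   so A = (17, 0)

B = (7, 7)
A = (17, 0)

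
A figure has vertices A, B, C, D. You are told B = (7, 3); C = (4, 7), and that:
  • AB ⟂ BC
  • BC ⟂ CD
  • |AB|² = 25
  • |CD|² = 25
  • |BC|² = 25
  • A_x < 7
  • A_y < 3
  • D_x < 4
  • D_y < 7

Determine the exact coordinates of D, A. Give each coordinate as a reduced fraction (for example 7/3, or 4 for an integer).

D = (0, 4)
A = (3, 0)

1. D_x = 0  [[BC ⟂ CD ⇒ -3x+4y-16=0] ∩ [|D−(4, 7)|²=25]]
2. D_y = 4  [[BC ⟂ CD ⇒ -3x+4y-16=0] ∩ [|D−(4, 7)|²=25]]
   so D = (0, 4)
3. A_x = 3  [[AB ⟂ BC ⇒ 3x-4y-9=0] ∩ [|A−(7, 3)|²=25]]
4. A_y = 0  [[AB ⟂ BC ⇒ 3x-4y-9=0] ∩ [|A−(7, 3)|²=25]]
   so A = (3, 0)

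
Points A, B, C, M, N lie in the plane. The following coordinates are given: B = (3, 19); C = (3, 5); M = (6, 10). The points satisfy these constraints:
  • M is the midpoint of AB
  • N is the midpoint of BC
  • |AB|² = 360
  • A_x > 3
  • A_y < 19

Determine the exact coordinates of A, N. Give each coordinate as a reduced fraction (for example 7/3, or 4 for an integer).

A = (9, 1)
N = (3, 12)

1. A_x = 9  [A = 2·M−B = 2·(6, 10)−(3, 19)]
2. A_y = 1  [A = 2·M−B = 2·(6, 10)−(3, 19)]
   so A = (9, 1)
3. N_x = 3  [2·N = B+C = (3, 19)+(3, 5)]
4. N_y = 12  [2·N = B+C = (3, 19)+(3, 5)]
   so N = (3, 12)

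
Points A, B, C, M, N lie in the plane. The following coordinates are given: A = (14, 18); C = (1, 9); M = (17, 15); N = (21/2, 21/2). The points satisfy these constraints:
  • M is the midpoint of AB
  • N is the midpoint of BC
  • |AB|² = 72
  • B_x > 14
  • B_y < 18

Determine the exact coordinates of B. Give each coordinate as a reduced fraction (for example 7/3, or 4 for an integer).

B = (20, 12)

1. B_x = 20  [B = 2·M−A = 2·(17, 15)−(14, 18)]
2. B_y = 12  [B = 2·M−A = 2·(17, 15)−(14, 18)]
   so B = (20, 12)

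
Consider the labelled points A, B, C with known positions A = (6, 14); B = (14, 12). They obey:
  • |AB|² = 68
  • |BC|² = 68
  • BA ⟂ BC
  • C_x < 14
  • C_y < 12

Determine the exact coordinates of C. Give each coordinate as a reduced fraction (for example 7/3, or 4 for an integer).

C = (12, 4)

1. C_x = 12  [[BA ⟂ BC ⇒ -8x+2y+88=0] ∩ [|C−(14, 12)|²=68]]
2. C_y = 4  [[BA ⟂ BC ⇒ -8x+2y+88=0] ∩ [|C−(14, 12)|²=68]]
   so C = (12, 4)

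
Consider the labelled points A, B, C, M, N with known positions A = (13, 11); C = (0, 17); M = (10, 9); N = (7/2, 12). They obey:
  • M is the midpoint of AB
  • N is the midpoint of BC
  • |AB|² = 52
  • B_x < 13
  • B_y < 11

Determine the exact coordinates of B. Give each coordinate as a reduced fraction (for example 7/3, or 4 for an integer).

B = (7, 7)

1. B_x = 7  [B = 2·M−A = 2·(10, 9)−(13, 11)]
2. B_y = 7  [B = 2·M−A = 2·(10, 9)−(13, 11)]
   so B = (7, 7)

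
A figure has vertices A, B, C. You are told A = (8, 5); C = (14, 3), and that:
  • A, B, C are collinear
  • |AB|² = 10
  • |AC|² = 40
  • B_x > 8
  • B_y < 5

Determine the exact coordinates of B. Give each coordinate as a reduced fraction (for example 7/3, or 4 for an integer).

1. B_x = 11  [[A, B, C are collinear ⇒ -2x-6y+46=0] ∩ [|B−(8, 5)|²=10]]
2. B_y = 4  [[A, B, C are collinear ⇒ -2x-6y+46=0] ∩ [|B−(8, 5)|²=10]]
   so B = (11, 4)

B = (11, 4)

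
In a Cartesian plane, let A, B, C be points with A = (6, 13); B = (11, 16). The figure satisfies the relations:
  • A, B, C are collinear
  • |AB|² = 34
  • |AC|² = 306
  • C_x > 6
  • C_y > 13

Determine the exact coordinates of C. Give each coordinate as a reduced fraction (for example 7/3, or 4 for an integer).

1. C_x = 21  [[A, B, C are collinear ⇒ -3x+5y-47=0] ∩ [|C−(6, 13)|²=306]]
2. C_y = 22  [[A, B, C are collinear ⇒ -3x+5y-47=0] ∩ [|C−(6, 13)|²=306]]
   so C = (21, 22)

C = (21, 22)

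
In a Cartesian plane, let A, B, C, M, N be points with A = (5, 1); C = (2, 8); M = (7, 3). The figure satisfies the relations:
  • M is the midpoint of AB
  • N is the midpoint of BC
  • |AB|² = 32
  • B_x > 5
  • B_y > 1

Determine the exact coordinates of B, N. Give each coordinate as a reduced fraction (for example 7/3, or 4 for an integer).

1. B_x = 9  [B = 2·M−A = 2·(7, 3)−(5, 1)]
2. B_y = 5  [B = 2·M−A = 2·(7, 3)−(5, 1)]
   so B = (9, 5)
3. N_x = 11/2  [2·N = B+C = (9, 5)+(2, 8)]
4. N_y = 13/2  [2·N = B+C = (9, 5)+(2, 8)]
   so N = (11/2, 13/2)

B = (9, 5)
N = (11/2, 13/2)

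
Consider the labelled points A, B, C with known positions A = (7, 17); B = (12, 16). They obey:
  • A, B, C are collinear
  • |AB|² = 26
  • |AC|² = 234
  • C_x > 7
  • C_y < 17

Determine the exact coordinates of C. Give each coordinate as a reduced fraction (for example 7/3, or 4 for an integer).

1. C_x = 22  [[A, B, C are collinear ⇒ 1x+5y-92=0] ∩ [|C−(7, 17)|²=234]]
2. C_y = 14  [[A, B, C are collinear ⇒ 1x+5y-92=0] ∩ [|C−(7, 17)|²=234]]
   so C = (22, 14)

C = (22, 14)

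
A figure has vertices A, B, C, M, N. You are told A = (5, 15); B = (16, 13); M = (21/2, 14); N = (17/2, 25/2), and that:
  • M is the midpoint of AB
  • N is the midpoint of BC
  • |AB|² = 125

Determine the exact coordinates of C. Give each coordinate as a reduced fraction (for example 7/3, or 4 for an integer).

C = (1, 12)

1. C_x = 1  [C = 2·N−B = 2·(17/2, 25/2)−(16, 13)]
2. C_y = 12  [C = 2·N−B = 2·(17/2, 25/2)−(16, 13)]
   so C = (1, 12)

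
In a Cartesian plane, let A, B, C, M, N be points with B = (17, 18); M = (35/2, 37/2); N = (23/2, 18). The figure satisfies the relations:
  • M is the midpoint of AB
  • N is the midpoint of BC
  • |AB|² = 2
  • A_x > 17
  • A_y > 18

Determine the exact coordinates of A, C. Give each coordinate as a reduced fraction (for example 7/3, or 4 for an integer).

1. A_x = 18  [A = 2·M−B = 2·(35/2, 37/2)−(17, 18)]
2. A_y = 19  [A = 2·M−B = 2·(35/2, 37/2)−(17, 18)]
   so A = (18, 19)
3. C_x = 6  [C = 2·N−B = 2·(23/2, 18)−(17, 18)]
4. C_y = 18  [C = 2·N−B = 2·(23/2, 18)−(17, 18)]
   so C = (6, 18)

A = (18, 19)
C = (6, 18)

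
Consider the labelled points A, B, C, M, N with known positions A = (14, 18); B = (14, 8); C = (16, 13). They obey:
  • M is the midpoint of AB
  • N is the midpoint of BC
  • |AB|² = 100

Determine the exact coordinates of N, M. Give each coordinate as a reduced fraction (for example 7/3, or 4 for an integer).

N = (15, 21/2)
M = (14, 13)

1. M_x = 14  [2·M = A+B = (14, 18)+(14, 8)]
2. M_y = 13  [2·M = A+B = (14, 18)+(14, 8)]
   so M = (14, 13)
3. N_x = 15  [2·N = B+C = (14, 8)+(16, 13)]
4. N_y = 21/2  [2·N = B+C = (14, 8)+(16, 13)]
   so N = (15, 21/2)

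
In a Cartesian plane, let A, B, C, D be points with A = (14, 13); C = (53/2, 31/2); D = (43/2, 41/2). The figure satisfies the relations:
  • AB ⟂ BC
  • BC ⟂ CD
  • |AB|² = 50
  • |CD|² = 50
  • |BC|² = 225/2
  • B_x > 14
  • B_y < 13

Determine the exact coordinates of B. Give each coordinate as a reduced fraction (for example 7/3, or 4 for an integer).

B = (19, 8)

1. B_x = 19  [[BC ⟂ CD ⇒ 5x-5y-55=0] ∩ [|B−(14, 13)|²=50]]
2. B_y = 8  [[BC ⟂ CD ⇒ 5x-5y-55=0] ∩ [|B−(14, 13)|²=50]]
   so B = (19, 8)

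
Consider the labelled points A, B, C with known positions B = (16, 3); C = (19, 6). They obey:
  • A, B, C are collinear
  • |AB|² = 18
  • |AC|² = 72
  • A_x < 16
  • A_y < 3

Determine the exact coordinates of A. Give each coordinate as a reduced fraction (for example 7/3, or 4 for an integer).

A = (13, 0)

1. A_x = 13  [[A, B, C are collinear ⇒ -3x+3y+39=0] ∩ [|A−(16, 3)|²=18]]
2. A_y = 0  [[A, B, C are collinear ⇒ -3x+3y+39=0] ∩ [|A−(16, 3)|²=18]]
   so A = (13, 0)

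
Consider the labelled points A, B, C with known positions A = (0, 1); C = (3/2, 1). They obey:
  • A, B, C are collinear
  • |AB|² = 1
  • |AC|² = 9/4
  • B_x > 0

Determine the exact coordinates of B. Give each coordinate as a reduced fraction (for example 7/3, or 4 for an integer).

1. B_x = 1  [[A, B, C are collinear ⇒ -3/2y+3/2=0] ∩ [|B−(0, 1)|²=1]]
2. B_y = 1  [[A, B, C are collinear ⇒ -3/2y+3/2=0] ∩ [|B−(0, 1)|²=1]]
   so B = (1, 1)

B = (1, 1)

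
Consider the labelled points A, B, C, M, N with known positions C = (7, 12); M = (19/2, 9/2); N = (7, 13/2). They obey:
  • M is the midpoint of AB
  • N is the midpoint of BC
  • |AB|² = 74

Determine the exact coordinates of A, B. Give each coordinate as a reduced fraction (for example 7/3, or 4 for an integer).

A = (12, 8)
B = (7, 1)

1. B_x = 7  [B = 2·N−C = 2·(7, 13/2)−(7, 12)]
2. B_y = 1  [B = 2·N−C = 2·(7, 13/2)−(7, 12)]
   so B = (7, 1)
3. A_x = 12  [A = 2·M−B = 2·(19/2, 9/2)−(7, 1)]
4. A_y = 8  [A = 2·M−B = 2·(19/2, 9/2)−(7, 1)]
   so A = (12, 8)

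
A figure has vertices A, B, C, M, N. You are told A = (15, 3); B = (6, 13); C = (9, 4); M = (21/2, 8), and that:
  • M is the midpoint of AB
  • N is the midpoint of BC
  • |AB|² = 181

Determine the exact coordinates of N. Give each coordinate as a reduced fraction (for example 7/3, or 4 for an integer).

N = (15/2, 17/2)

1. N_x = 15/2  [2·N = B+C = (6, 13)+(9, 4)]
2. N_y = 17/2  [2·N = B+C = (6, 13)+(9, 4)]
   so N = (15/2, 17/2)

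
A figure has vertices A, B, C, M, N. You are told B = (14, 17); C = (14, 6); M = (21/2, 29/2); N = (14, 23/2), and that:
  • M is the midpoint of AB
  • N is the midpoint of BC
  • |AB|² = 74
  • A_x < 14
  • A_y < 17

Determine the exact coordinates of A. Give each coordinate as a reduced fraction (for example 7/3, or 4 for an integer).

1. A_x = 7  [A = 2·M−B = 2·(21/2, 29/2)−(14, 17)]
2. A_y = 12  [A = 2·M−B = 2·(21/2, 29/2)−(14, 17)]
   so A = (7, 12)

A = (7, 12)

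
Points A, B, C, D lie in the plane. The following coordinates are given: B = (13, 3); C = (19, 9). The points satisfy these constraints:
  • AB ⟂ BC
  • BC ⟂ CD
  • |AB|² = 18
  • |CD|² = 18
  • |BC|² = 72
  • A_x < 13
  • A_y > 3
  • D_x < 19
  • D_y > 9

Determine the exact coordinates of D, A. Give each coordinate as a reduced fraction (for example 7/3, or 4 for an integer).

1. D_x = 16  [[BC ⟂ CD ⇒ 6x+6y-168=0] ∩ [|D−(19, 9)|²=18]]
2. D_y = 12  [[BC ⟂ CD ⇒ 6x+6y-168=0] ∩ [|D−(19, 9)|²=18]]
   so D = (16, 12)
3. A_x = 10  [[AB ⟂ BC ⇒ -6x-6y+96=0] ∩ [|A−(13, 3)|²=18]]
4. A_y = 6  [[AB ⟂ BC ⇒ -6x-6y+96=0] ∩ [|A−(13, 3)|²=18]]
   so A = (10, 6)

D = (16, 12)
A = (10, 6)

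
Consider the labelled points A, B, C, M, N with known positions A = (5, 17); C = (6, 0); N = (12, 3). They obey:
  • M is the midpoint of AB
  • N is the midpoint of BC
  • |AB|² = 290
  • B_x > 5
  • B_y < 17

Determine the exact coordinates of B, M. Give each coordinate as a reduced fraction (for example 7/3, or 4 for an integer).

B = (18, 6)
M = (23/2, 23/2)

1. B_x = 18  [B = 2·N−C = 2·(12, 3)−(6, 0)]
2. B_y = 6  [B = 2·N−C = 2·(12, 3)−(6, 0)]
   so B = (18, 6)
3. M_x = 23/2  [2·M = A+B = (5, 17)+(18, 6)]
4. M_y = 23/2  [2·M = A+B = (5, 17)+(18, 6)]
   so M = (23/2, 23/2)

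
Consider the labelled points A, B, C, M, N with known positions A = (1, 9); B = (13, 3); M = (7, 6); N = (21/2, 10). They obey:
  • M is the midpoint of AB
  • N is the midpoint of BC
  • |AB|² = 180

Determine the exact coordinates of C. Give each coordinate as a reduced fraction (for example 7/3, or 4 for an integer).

C = (8, 17)

1. C_x = 8  [C = 2·N−B = 2·(21/2, 10)−(13, 3)]
2. C_y = 17  [C = 2·N−B = 2·(21/2, 10)−(13, 3)]
   so C = (8, 17)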